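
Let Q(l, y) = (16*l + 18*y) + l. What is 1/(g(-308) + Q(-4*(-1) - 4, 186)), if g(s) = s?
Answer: 1/3040 ≈ 0.00032895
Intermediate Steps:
Q(l, y) = 17*l + 18*y
1/(g(-308) + Q(-4*(-1) - 4, 186)) = 1/(-308 + (17*(-4*(-1) - 4) + 18*186)) = 1/(-308 + (17*(4 - 4) + 3348)) = 1/(-308 + (17*0 + 3348)) = 1/(-308 + (0 + 3348)) = 1/(-308 + 3348) = 1/3040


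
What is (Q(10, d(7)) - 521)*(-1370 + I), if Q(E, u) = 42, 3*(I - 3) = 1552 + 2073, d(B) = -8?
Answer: 228004/3 ≈ 76001.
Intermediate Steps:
I = 3634/3 (I = 3 + (1552 + 2073)/3 = 3 + (1/3)*3625 = 3 + 3625/3 = 3634/3 ≈ 1211.3)
(Q(10, d(7)) - 521)*(-1370 + I) = (42 - 521)*(-1370 + 3634/3) = -479*(-476/3) = 228004/3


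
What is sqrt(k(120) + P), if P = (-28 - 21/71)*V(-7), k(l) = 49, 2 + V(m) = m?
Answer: 14*sqrt(7810)/71 ≈ 17.426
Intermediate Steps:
V(m) = -2 + m
P = 18081/71 (P = (-28 - 21/71)*(-2 - 7) = (-28 - 21*1/71)*(-9) = (-28 - 21/71)*(-9) = -2009/71*(-9) = 18081/71 ≈ 254.66)
sqrt(k(120) + P) = sqrt(49 + 18081/71) = sqrt(21560/71) = 14*sqrt(7810)/71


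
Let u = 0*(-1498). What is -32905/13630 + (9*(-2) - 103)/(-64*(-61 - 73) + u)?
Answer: -28384251/11689088 ≈ -2.4283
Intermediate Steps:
u = 0
-32905/13630 + (9*(-2) - 103)/(-64*(-61 - 73) + u) = -32905/13630 + (9*(-2) - 103)/(-64*(-61 - 73) + 0) = -32905*1/13630 + (-18 - 103)/(-64*(-134) + 0) = -6581/2726 - 121/(8576 + 0) = -6581/2726 - 121/8576 = -28384251/11689088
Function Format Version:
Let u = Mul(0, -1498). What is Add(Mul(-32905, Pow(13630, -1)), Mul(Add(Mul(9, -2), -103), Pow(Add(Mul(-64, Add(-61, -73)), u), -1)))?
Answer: Rational(-28384251, 11689088) ≈ -2.4283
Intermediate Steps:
u = 0
Add(Mul(-32905, Pow(13630, -1)), Mul(Add(Mul(9, -2), -103), Pow(Add(Mul(-64, Add(-61, -73)), u), -1))) = Add(Mul(-32905, Pow(13630, -1)), Mul(Add(Mul(9, -2), -103), Pow(Add(Mul(-64, Add(-61, -73)), 0), -1))) = Add(Mul(-32905, Rational(1, 13630)), Mul(Add(-18, -103), Pow(Add(Mul(-64, -134), 0), -1))) = Add(Rational(-6581, 2726), Mul(-121, Pow(Add(8576, 0), -1))) = Add(Rational(-6581, 2726), Mul(-121, Pow(8576, -1))) = Add(Rational(-6581, 2726), Mul(-121, Rational(1, 8576))) = Add(Rational(-6581, 2726), Rational(-121, 8576)) = Rational(-28384251, 11689088)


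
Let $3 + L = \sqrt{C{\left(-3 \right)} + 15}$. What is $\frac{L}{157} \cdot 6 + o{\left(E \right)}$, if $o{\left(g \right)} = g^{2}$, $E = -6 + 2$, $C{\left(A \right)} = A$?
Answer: $\frac{2494}{157} + \frac{12 \sqrt{3}}{157} \approx 16.018$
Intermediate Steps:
$E = -4$
$L = -3 + 2 \sqrt{3}$ ($L = -3 + \sqrt{-3 + 15} = -3 + \sqrt{12} = -3 + 2 \sqrt{3} \approx 0.4641$)
$\frac{L}{157} \cdot 6 + o{\left(E \right)} = \frac{-3 + 2 \sqrt{3}}{157} \cdot 6 + \left(-4\right)^{2} = \left(-3 + 2 \sqrt{3}\right) \frac{1}{157} \cdot 6 + 16 = \left(- \frac{3}{157} + \frac{2 \sqrt{3}}{157}\right) 6 + 16 = \left(- \frac{18}{157} + \frac{12 \sqrt{3}}{157}\right) + 16 = \frac{2494}{157} + \frac{12 \sqrt{3}}{157}$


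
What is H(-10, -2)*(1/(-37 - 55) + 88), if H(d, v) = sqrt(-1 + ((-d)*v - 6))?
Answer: 24285*I*sqrt(3)/92 ≈ 457.21*I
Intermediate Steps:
H(d, v) = sqrt(-7 - d*v) (H(d, v) = sqrt(-1 + (-d*v - 6)) = sqrt(-1 + (-6 - d*v)) = sqrt(-7 - d*v))
H(-10, -2)*(1/(-37 - 55) + 88) = sqrt(-7 - 1*(-10)*(-2))*(1/(-37 - 55) + 88) = sqrt(-7 - 20)*(1/(-92) + 88) = sqrt(-27)*(-1/92 + 88) = (3*I*sqrt(3))*(8095/92) = 24285*I*sqrt(3)/92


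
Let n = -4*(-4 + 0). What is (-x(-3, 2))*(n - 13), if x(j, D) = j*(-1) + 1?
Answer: -12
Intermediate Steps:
x(j, D) = 1 - j (x(j, D) = -j + 1 = 1 - j)
n = 16 (n = -4*(-4) = 16)
(-x(-3, 2))*(n - 13) = (-(1 - 1*(-3)))*(16 - 13) = -(1 + 3)*3 = -1*4*3 = -4*3 = -12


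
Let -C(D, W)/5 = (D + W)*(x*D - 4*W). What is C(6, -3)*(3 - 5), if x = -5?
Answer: -540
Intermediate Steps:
C(D, W) = -5*(D + W)*(-5*D - 4*W)
C(6, -3)*(3 - 5) = (20*(-3)² + 25*6² + 45*6*(-3))*(3 - 5) = (20*9 + 25*36 - 810)*(-2) = (180 + 900 - 810)*(-2) = 270*(-2) = -540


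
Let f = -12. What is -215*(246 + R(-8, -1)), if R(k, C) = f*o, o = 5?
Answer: -39990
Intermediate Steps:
R(k, C) = -60 (R(k, C) = -12*5 = -60)
-215*(246 + R(-8, -1)) = -215*(246 - 60) = -215*186 = -39990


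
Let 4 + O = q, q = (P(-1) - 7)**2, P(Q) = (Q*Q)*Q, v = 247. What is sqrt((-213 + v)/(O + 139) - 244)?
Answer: I*sqrt(9655878)/199 ≈ 15.615*I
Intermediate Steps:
P(Q) = Q**3 (P(Q) = Q**2*Q = Q**3)
q = 64 (q = ((-1)**3 - 7)**2 = (-1 - 7)**2 = (-8)**2 = 64)
O = 60 (O = -4 + 64 = 60)
sqrt((-213 + v)/(O + 139) - 244) = sqrt((-213 + 247)/(60 + 139) - 244) = sqrt(34/199 - 244) = sqrt(-48522/199) = I*sqrt(9655878)/199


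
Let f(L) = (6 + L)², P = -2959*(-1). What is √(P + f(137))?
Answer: 4*√1463 ≈ 153.00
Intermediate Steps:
P = 2959
√(P + f(137)) = √(2959 + (6 + 137)²) = √(2959 + 143²) = √(2959 + 20449) = √23408 = 4*√1463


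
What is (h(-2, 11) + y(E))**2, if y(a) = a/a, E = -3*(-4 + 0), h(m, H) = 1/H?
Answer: 144/121 ≈ 1.1901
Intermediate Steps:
E = 12 (E = -3*(-4) = 12)
y(a) = 1
(h(-2, 11) + y(E))**2 = (1/11 + 1)**2 = (12/11)**2 = 144/121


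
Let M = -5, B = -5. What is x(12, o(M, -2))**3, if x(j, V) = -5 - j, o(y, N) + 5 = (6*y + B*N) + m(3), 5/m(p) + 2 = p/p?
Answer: -4913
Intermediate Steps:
m(p) = -5 (m(p) = 5/(-2 + p/p) = 5/(-2 + 1) = 5/(-1) = 5*(-1) = -5)
o(y, N) = -10 - 5*N + 6*y (o(y, N) = -5 + ((6*y - 5*N) - 5) = -5 + ((-5*N + 6*y) - 5) = -5 + (-5 - 5*N + 6*y) = -10 - 5*N + 6*y)
x(12, o(M, -2))**3 = (-5 - 1*12)**3 = (-5 - 12)**3 = (-17)**3 = -4913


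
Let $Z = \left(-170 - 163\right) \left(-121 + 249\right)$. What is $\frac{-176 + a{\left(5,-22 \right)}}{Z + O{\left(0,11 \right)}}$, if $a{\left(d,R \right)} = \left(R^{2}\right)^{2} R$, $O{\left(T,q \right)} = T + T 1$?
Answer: $\frac{107371}{888} \approx 120.91$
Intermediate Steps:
$O{\left(T,q \right)} = 2 T$ ($O{\left(T,q \right)} = T + T = 2 T$)
$a{\left(d,R \right)} = R^{5}$ ($a{\left(d,R \right)} = R^{4} R = R^{5}$)
$Z = -42624$ ($Z = \left(-333\right) 128 = -42624$)
$\frac{-176 + a{\left(5,-22 \right)}}{Z + O{\left(0,11 \right)}} = \frac{-176 + \left(-22\right)^{5}}{-42624 + 2 \cdot 0} = \frac{-176 - 5153632}{-42624 + 0} = - \frac{5153808}{-42624} = \left(-5153808\right) \left(- \frac{1}{42624}\right) = \frac{107371}{888}$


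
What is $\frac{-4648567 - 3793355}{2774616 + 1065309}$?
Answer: $- \frac{2813974}{1279975} \approx -2.1985$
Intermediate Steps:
$\frac{-4648567 - 3793355}{2774616 + 1065309} = - \frac{8441922}{3839925} = \left(-8441922\right) \frac{1}{3839925} = - \frac{2813974}{1279975}$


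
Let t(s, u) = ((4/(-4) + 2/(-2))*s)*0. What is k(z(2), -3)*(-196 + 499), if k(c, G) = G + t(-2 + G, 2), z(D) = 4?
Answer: -909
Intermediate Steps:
t(s, u) = 0 (t(s, u) = ((4*(-¼) + 2*(-½))*s)*0 = ((-1 - 1)*s)*0 = -2*s*0 = 0)
k(c, G) = G (k(c, G) = G + 0 = G)
k(z(2), -3)*(-196 + 499) = -3*(-196 + 499) = -3*303 = -909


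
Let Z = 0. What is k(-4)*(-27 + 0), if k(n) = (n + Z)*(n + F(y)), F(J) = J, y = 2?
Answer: -216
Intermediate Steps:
k(n) = n*(2 + n) (k(n) = (n + 0)*(n + 2) = n*(2 + n))
k(-4)*(-27 + 0) = (-4*(2 - 4))*(-27 + 0) = -4*(-2)*(-27) = 8*(-27) = -216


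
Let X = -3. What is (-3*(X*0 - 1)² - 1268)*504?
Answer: -640584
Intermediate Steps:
(-3*(X*0 - 1)² - 1268)*504 = (-3*(-3*0 - 1)² - 1268)*504 = (-3*(0 - 1)² - 1268)*504 = (-3*(-1)² - 1268)*504 = (-3*1 - 1268)*504 = (-3 - 1268)*504 = -1271*504 = -640584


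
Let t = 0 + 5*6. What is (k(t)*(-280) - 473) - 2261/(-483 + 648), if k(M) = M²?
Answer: -41660306/165 ≈ -2.5249e+5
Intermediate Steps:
t = 30 (t = 0 + 30 = 30)
(k(t)*(-280) - 473) - 2261/(-483 + 648) = (30²*(-280) - 473) - 2261/(-483 + 648) = (900*(-280) - 473) - 2261/165 = (-252000 - 473) - 2261*1/165 = -252473 - 2261/165 = -41660306/165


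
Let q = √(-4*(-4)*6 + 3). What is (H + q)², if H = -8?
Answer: 163 - 48*√11 ≈ 3.8020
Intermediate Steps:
q = 3*√11 (q = √(16*6 + 3) = √(96 + 3) = √99 = 3*√11 ≈ 9.9499)
(H + q)² = (-8 + 3*√11)²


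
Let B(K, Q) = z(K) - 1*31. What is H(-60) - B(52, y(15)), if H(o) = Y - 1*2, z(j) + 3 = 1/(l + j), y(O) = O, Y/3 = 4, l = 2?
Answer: 2375/54 ≈ 43.982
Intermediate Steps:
Y = 12 (Y = 3*4 = 12)
z(j) = -3 + 1/(2 + j)
B(K, Q) = -31 + (-5 - 3*K)/(2 + K) (B(K, Q) = (-5 - 3*K)/(2 + K) - 1*31 = (-5 - 3*K)/(2 + K) - 31 = -31 + (-5 - 3*K)/(2 + K))
H(o) = 10 (H(o) = 12 - 1*2 = 12 - 2 = 10)
H(-60) - B(52, y(15)) = 10 - (-67 - 34*52)/(2 + 52) = 10 - (-67 - 1768)/54 = 10 - (-1835)/54 = 10 - 1*(-1835/54) = 10 + 1835/54 = 2375/54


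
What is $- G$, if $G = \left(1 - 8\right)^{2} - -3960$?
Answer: $-4009$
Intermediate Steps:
$G = 4009$ ($G = \left(-7\right)^{2} + 3960 = 49 + 3960 = 4009$)
$- G = \left(-1\right) 4009 = -4009$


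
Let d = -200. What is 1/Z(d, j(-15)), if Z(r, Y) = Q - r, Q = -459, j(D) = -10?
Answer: -1/259 ≈ -0.0038610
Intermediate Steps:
Z(r, Y) = -459 - r
1/Z(d, j(-15)) = 1/(-459 - 1*(-200)) = 1/(-459 + 200) = 1/(-259) = -1/259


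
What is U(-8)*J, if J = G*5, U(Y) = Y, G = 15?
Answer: -600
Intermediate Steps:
J = 75 (J = 15*5 = 75)
U(-8)*J = -8*75 = -600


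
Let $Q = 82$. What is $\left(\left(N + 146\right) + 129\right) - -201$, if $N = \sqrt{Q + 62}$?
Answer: $488$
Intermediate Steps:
$N = 12$ ($N = \sqrt{82 + 62} = \sqrt{144} = 12$)
$\left(\left(N + 146\right) + 129\right) - -201 = \left(\left(12 + 146\right) + 129\right) - -201 = \left(158 + 129\right) + 201 = 287 + 201 = 488$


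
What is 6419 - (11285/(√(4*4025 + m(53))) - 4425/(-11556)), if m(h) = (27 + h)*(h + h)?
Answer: 24724513/3852 - 2257*√6145/2458 ≈ 6346.6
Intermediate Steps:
m(h) = 2*h*(27 + h) (m(h) = (27 + h)*(2*h) = 2*h*(27 + h))
6419 - (11285/(√(4*4025 + m(53))) - 4425/(-11556)) = 6419 - (11285/(√(4*4025 + 2*53*(27 + 53))) - 4425/(-11556)) = 6419 - (11285/(√(16100 + 2*53*80)) - 4425*(-1/11556)) = 6419 - (11285/(√(16100 + 8480)) + 1475/3852) = 6419 - (11285/(√24580) + 1475/3852) = 6419 - (11285/((2*√6145)) + 1475/3852) = 6419 - (11285*(√6145/12290) + 1475/3852) = 6419 - (2257*√6145/2458 + 1475/3852) = 6419 - (1475/3852 + 2257*√6145/2458) = 6419 + (-1475/3852 - 2257*√6145/2458) = 24724513/3852 - 2257*√6145/2458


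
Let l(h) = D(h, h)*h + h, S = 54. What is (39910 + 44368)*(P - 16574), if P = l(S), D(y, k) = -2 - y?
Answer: -1647129232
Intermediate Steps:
l(h) = h + h*(-2 - h) (l(h) = (-2 - h)*h + h = h*(-2 - h) + h = h + h*(-2 - h))
P = -2970 (P = -1*54*(1 + 54) = -1*54*55 = -2970)
(39910 + 44368)*(P - 16574) = (39910 + 44368)*(-2970 - 16574) = 84278*(-19544) = -1647129232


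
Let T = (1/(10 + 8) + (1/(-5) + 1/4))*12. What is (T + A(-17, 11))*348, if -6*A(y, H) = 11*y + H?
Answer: 53244/5 ≈ 10649.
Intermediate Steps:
A(y, H) = -11*y/6 - H/6 (A(y, H) = -(11*y + H)/6 = -(H + 11*y)/6 = -11*y/6 - H/6)
T = 19/15 (T = (1/18 + (1*(-1/5) + 1*(1/4)))*12 = (1/18 + (-1/5 + 1/4))*12 = (1/18 + 1/20)*12 = (19/180)*12 = 19/15 ≈ 1.2667)
(T + A(-17, 11))*348 = (19/15 + (-11/6*(-17) - 1/6*11))*348 = (19/15 + (187/6 - 11/6))*348 = (19/15 + 88/3)*348 = (153/5)*348 = 53244/5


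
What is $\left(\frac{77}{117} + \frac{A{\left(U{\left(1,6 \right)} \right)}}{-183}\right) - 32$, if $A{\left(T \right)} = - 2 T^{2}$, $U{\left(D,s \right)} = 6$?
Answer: $- \frac{220879}{7137} \approx -30.948$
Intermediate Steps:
$\left(\frac{77}{117} + \frac{A{\left(U{\left(1,6 \right)} \right)}}{-183}\right) - 32 = \left(\frac{77}{117} + \frac{\left(-2\right) 6^{2}}{-183}\right) - 32 = \left(77 \cdot \frac{1}{117} + \left(-2\right) 36 \left(- \frac{1}{183}\right)\right) - 32 = \left(\frac{77}{117} - - \frac{24}{61}\right) - 32 = \left(\frac{77}{117} + \frac{24}{61}\right) - 32 = \frac{7505}{7137} - 32 = - \frac{220879}{7137}$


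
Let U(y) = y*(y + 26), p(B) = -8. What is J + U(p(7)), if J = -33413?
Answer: -33557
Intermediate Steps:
U(y) = y*(26 + y)
J + U(p(7)) = -33413 - 8*(26 - 8) = -33413 - 8*18 = -33413 - 144 = -33557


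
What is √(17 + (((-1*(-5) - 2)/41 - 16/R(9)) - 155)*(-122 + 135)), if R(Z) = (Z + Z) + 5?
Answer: I*√1783915535/943 ≈ 44.789*I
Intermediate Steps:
R(Z) = 5 + 2*Z (R(Z) = 2*Z + 5 = 5 + 2*Z)
√(17 + (((-1*(-5) - 2)/41 - 16/R(9)) - 155)*(-122 + 135)) = √(17 + (((-1*(-5) - 2)/41 - 16/(5 + 2*9)) - 155)*(-122 + 135)) = √(17 + (((5 - 2)*(1/41) - 16/(5 + 18)) - 155)*13) = √(17 + ((3*(1/41) - 16/23) - 155)*13) = √(17 + ((3/41 - 16*1/23) - 155)*13) = √(17 + ((3/41 - 16/23) - 155)*13) = √(17 + (-587/943 - 155)*13) = √(17 - 146752/943*13) = √(17 - 1907776/943) = √(-1891745/943) = I*√1783915535/943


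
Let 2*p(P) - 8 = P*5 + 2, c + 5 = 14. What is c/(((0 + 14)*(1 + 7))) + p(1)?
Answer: 849/112 ≈ 7.5804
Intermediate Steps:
c = 9 (c = -5 + 14 = 9)
p(P) = 5 + 5*P/2 (p(P) = 4 + (P*5 + 2)/2 = 4 + (5*P + 2)/2 = 4 + (2 + 5*P)/2 = 4 + (1 + 5*P/2) = 5 + 5*P/2)
c/(((0 + 14)*(1 + 7))) + p(1) = 9/(((0 + 14)*(1 + 7))) + (5 + (5/2)*1) = 9/((14*8)) + (5 + 5/2) = 9/112 + 15/2 = 849/112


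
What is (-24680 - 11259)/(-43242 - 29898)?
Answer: 35939/73140 ≈ 0.49137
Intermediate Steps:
(-24680 - 11259)/(-43242 - 29898) = -35939/(-73140) = -35939*(-1/73140) = 35939/73140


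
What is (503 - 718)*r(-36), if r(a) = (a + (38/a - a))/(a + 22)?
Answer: -4085/252 ≈ -16.210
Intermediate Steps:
r(a) = 38/(a*(22 + a)) (r(a) = (a + (-a + 38/a))/(22 + a) = (38/a)/(22 + a) = 38/(a*(22 + a)))
(503 - 718)*r(-36) = (503 - 718)*(38/(-36*(22 - 36))) = -8170*(-1)/(36*(-14)) = -8170*(-1)*(-1)/(36*14) = -215*19/252 = -4085/252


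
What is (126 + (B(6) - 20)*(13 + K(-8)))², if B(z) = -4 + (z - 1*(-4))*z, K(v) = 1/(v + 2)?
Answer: 345744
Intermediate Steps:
K(v) = 1/(2 + v)
B(z) = -4 + z*(4 + z) (B(z) = -4 + (z + 4)*z = -4 + (4 + z)*z = -4 + z*(4 + z))
(126 + (B(6) - 20)*(13 + K(-8)))² = (126 + ((-4 + 6² + 4*6) - 20)*(13 + 1/(2 - 8)))² = (126 + ((-4 + 36 + 24) - 20)*(13 + 1/(-6)))² = (126 + (56 - 20)*(13 - ⅙))² = (126 + 36*(77/6))² = (126 + 462)² = 588² = 345744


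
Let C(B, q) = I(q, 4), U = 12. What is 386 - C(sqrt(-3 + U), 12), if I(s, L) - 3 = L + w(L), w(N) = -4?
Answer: 383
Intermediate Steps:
I(s, L) = -1 + L (I(s, L) = 3 + (L - 4) = 3 + (-4 + L) = -1 + L)
C(B, q) = 3 (C(B, q) = -1 + 4 = 3)
386 - C(sqrt(-3 + U), 12) = 386 - 1*3 = 386 - 3 = 383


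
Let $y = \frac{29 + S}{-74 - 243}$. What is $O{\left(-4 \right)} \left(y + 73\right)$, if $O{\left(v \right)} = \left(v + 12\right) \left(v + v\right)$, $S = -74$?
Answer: $- \frac{1483904}{317} \approx -4681.1$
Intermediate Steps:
$O{\left(v \right)} = 2 v \left(12 + v\right)$ ($O{\left(v \right)} = \left(12 + v\right) 2 v = 2 v \left(12 + v\right)$)
$y = \frac{45}{317}$ ($y = \frac{29 - 74}{-74 - 243} = - \frac{45}{-317} = \left(-45\right) \left(- \frac{1}{317}\right) = \frac{45}{317} \approx 0.14196$)
$O{\left(-4 \right)} \left(y + 73\right) = 2 \left(-4\right) \left(12 - 4\right) \left(\frac{45}{317} + 73\right) = 2 \left(-4\right) 8 \cdot \frac{23186}{317} = \left(-64\right) \frac{23186}{317} = - \frac{1483904}{317}$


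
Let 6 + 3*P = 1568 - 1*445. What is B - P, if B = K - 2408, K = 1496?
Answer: -3853/3 ≈ -1284.3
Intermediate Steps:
B = -912 (B = 1496 - 2408 = -912)
P = 1117/3 (P = -2 + (1568 - 1*445)/3 = -2 + (1568 - 445)/3 = -2 + (⅓)*1123 = -2 + 1123/3 = 1117/3 ≈ 372.33)
B - P = -912 - 1*1117/3 = -912 - 1117/3 = -3853/3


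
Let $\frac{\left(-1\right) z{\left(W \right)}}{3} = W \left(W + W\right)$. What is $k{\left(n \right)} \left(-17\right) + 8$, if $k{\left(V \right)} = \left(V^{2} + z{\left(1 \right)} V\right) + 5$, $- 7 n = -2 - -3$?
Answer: $- \frac{4504}{49} \approx -91.918$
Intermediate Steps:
$z{\left(W \right)} = - 6 W^{2}$ ($z{\left(W \right)} = - 3 W \left(W + W\right) = - 3 W 2 W = - 3 \cdot 2 W^{2} = - 6 W^{2}$)
$n = - \frac{1}{7}$ ($n = - \frac{-2 - -3}{7} = - \frac{-2 + 3}{7} = \left(- \frac{1}{7}\right) 1 = - \frac{1}{7} \approx -0.14286$)
$k{\left(V \right)} = 5 + V^{2} - 6 V$ ($k{\left(V \right)} = \left(V^{2} + - 6 \cdot 1^{2} V\right) + 5 = \left(V^{2} + \left(-6\right) 1 V\right) + 5 = \left(V^{2} - 6 V\right) + 5 = 5 + V^{2} - 6 V$)
$k{\left(n \right)} \left(-17\right) + 8 = \left(5 + \left(- \frac{1}{7}\right)^{2} - - \frac{6}{7}\right) \left(-17\right) + 8 = \left(5 + \frac{1}{49} + \frac{6}{7}\right) \left(-17\right) + 8 = \frac{288}{49} \left(-17\right) + 8 = - \frac{4896}{49} + 8 = - \frac{4504}{49}$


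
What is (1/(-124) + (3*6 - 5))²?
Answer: 2595321/15376 ≈ 168.79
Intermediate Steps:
(1/(-124) + (3*6 - 5))² = (-1/124 + (18 - 5))² = (-1/124 + 13)² = (1611/124)² = 2595321/15376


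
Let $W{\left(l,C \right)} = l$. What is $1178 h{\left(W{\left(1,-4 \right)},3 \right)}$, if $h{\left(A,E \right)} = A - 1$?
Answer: $0$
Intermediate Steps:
$h{\left(A,E \right)} = -1 + A$
$1178 h{\left(W{\left(1,-4 \right)},3 \right)} = 1178 \left(-1 + 1\right) = 1178 \cdot 0 = 0$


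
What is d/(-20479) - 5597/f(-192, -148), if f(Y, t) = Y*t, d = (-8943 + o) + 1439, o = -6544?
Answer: 284567005/581931264 ≈ 0.48900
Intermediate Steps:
d = -14048 (d = (-8943 - 6544) + 1439 = -15487 + 1439 = -14048)
d/(-20479) - 5597/f(-192, -148) = -14048/(-20479) - 5597/((-192*(-148))) = -14048*(-1/20479) - 5597/28416 = 14048/20479 - 5597*1/28416 = 14048/20479 - 5597/28416 = 284567005/581931264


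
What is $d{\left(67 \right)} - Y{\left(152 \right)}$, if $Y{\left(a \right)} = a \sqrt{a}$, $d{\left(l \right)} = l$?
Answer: $67 - 304 \sqrt{38} \approx -1807.0$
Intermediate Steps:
$Y{\left(a \right)} = a^{\frac{3}{2}}$
$d{\left(67 \right)} - Y{\left(152 \right)} = 67 - 152^{\frac{3}{2}} = 67 - 304 \sqrt{38}$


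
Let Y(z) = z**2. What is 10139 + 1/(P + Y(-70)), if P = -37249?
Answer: 327986510/32349 ≈ 10139.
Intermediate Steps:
10139 + 1/(P + Y(-70)) = 10139 + 1/(-37249 + (-70)**2) = 10139 + 1/(-37249 + 4900) = 10139 + 1/(-32349) = 10139 - 1/32349 = 327986510/32349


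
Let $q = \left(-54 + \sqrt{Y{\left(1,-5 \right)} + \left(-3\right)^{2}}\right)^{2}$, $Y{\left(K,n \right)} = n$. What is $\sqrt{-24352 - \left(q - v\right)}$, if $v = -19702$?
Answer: $i \sqrt{46758} \approx 216.24 i$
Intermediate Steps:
$q = 2704$ ($q = \left(-54 + \sqrt{-5 + \left(-3\right)^{2}}\right)^{2} = \left(-54 + \sqrt{-5 + 9}\right)^{2} = \left(-54 + \sqrt{4}\right)^{2} = \left(-54 + 2\right)^{2} = \left(-52\right)^{2} = 2704$)
$\sqrt{-24352 - \left(q - v\right)} = \sqrt{-24352 - 22406} = \sqrt{-46758} = i \sqrt{46758}$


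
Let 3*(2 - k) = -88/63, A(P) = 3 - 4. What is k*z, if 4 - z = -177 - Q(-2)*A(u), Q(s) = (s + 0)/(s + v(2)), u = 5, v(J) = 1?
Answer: 83414/189 ≈ 441.34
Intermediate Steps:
A(P) = -1
Q(s) = s/(1 + s) (Q(s) = (s + 0)/(s + 1) = s/(1 + s))
z = 179 (z = 4 - (-177 - (-2/(1 - 2))*(-1)) = 4 - (-177 - (-2/(-1))*(-1)) = 4 - (-177 - (-2*(-1))*(-1)) = 4 - (-177 - 2*(-1)) = 4 - (-177 - 1*(-2)) = 4 - (-177 + 2) = 4 - 1*(-175) = 4 + 175 = 179)
k = 466/189 (k = 2 - (-88)/(3*63) = 2 - ⅓*(-88/63) = 2 + 88/189 = 466/189 ≈ 2.4656)
k*z = (466/189)*179 = 83414/189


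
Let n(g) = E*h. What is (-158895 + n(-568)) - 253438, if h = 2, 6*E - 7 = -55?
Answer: -412349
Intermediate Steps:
E = -8 (E = 7/6 + (1/6)*(-55) = 7/6 - 55/6 = -8)
n(g) = -16 (n(g) = -8*2 = -16)
(-158895 + n(-568)) - 253438 = (-158895 - 16) - 253438 = -158911 - 253438 = -412349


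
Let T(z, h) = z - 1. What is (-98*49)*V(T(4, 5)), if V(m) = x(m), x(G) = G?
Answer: -14406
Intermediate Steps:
T(z, h) = -1 + z
V(m) = m
(-98*49)*V(T(4, 5)) = (-98*49)*(-1 + 4) = -4802*3 = -14406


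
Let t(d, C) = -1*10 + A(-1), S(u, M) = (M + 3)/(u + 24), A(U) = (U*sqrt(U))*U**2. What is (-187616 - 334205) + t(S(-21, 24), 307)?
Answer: -521831 - I ≈ -5.2183e+5 - 1.0*I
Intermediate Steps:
A(U) = U**(7/2) (A(U) = U**(3/2)*U**2 = U**(7/2))
S(u, M) = (3 + M)/(24 + u)
t(d, C) = -10 - I (t(d, C) = -1*10 + (-1)**(7/2) = -10 - I)
(-187616 - 334205) + t(S(-21, 24), 307) = (-187616 - 334205) + (-10 - I) = -521821 + (-10 - I) = -521831 - I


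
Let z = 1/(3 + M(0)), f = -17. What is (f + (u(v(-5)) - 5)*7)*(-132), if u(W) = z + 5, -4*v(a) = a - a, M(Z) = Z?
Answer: 1936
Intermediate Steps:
v(a) = 0 (v(a) = -(a - a)/4 = -¼*0 = 0)
z = ⅓ (z = 1/(3 + 0) = 1/3 = ⅓ ≈ 0.33333)
u(W) = 16/3 (u(W) = ⅓ + 5 = 16/3)
(f + (u(v(-5)) - 5)*7)*(-132) = (-17 + (16/3 - 5)*7)*(-132) = (-17 + (⅓)*7)*(-132) = (-17 + 7/3)*(-132) = -44/3*(-132) = 1936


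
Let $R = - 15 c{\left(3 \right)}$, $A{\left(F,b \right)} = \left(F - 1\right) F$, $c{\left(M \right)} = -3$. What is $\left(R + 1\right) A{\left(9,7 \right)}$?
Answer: $3312$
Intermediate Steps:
$A{\left(F,b \right)} = F \left(-1 + F\right)$ ($A{\left(F,b \right)} = \left(-1 + F\right) F = F \left(-1 + F\right)$)
$R = 45$ ($R = \left(-15\right) \left(-3\right) = 45$)
$\left(R + 1\right) A{\left(9,7 \right)} = \left(45 + 1\right) 9 \left(-1 + 9\right) = 46 \cdot 9 \cdot 8 = 46 \cdot 72 = 3312$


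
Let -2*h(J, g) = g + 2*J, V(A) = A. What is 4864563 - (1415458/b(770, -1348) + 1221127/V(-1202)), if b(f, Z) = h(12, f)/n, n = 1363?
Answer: 4640806706949/477194 ≈ 9.7252e+6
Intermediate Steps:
h(J, g) = -J - g/2 (h(J, g) = -(g + 2*J)/2 = -J - g/2)
b(f, Z) = -12/1363 - f/2726 (b(f, Z) = (-1*12 - f/2)/1363 = (-12 - f/2)*(1/1363) = -12/1363 - f/2726)
4864563 - (1415458/b(770, -1348) + 1221127/V(-1202)) = 4864563 - (1415458/(-12/1363 - 1/2726*770) + 1221127/(-1202)) = 4864563 - (1415458/(-12/1363 - 385/1363) + 1221127*(-1/1202)) = 4864563 - (1415458/(-397/1363) - 1221127/1202) = 4864563 - (1415458*(-1363/397) - 1221127/1202) = 4864563 - (-1929269254/397 - 1221127/1202) = 4864563 - 1*(-2319466430727/477194) = 4864563 + 2319466430727/477194 = 4640806706949/477194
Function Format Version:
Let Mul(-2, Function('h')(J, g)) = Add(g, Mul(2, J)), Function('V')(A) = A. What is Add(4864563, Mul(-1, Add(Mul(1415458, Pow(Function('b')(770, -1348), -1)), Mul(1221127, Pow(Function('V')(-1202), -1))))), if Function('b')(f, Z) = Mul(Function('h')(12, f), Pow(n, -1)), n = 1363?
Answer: Rational(4640806706949, 477194) ≈ 9.7252e+6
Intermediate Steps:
Function('h')(J, g) = Add(Mul(-1, J), Mul(Rational(-1, 2), g)) (Function('h')(J, g) = Mul(Rational(-1, 2), Add(g, Mul(2, J))) = Add(Mul(-1, J), Mul(Rational(-1, 2), g)))
Function('b')(f, Z) = Add(Rational(-12, 1363), Mul(Rational(-1, 2726), f)) (Function('b')(f, Z) = Mul(Add(Mul(-1, 12), Mul(Rational(-1, 2), f)), Pow(1363, -1)) = Mul(Add(-12, Mul(Rational(-1, 2), f)), Rational(1, 1363)) = Add(Rational(-12, 1363), Mul(Rational(-1, 2726), f)))
Add(4864563, Mul(-1, Add(Mul(1415458, Pow(Function('b')(770, -1348), -1)), Mul(1221127, Pow(Function('V')(-1202), -1))))) = Add(4864563, Mul(-1, Add(Mul(1415458, Pow(Add(Rational(-12, 1363), Mul(Rational(-1, 2726), 770)), -1)), Mul(1221127, Pow(-1202, -1))))) = Add(4864563, Mul(-1, Add(Mul(1415458, Pow(Add(Rational(-12, 1363), Rational(-385, 1363)), -1)), Mul(1221127, Rational(-1, 1202))))) = Add(4864563, Mul(-1, Add(Mul(1415458, Pow(Rational(-397, 1363), -1)), Rational(-1221127, 1202)))) = Add(4864563, Mul(-1, Add(Mul(1415458, Rational(-1363, 397)), Rational(-1221127, 1202)))) = Add(4864563, Mul(-1, Add(Rational(-1929269254, 397), Rational(-1221127, 1202)))) = Add(4864563, Mul(-1, Rational(-2319466430727, 477194))) = Add(4864563, Rational(2319466430727, 477194)) = Rational(4640806706949, 477194)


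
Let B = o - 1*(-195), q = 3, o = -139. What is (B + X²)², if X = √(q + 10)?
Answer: 4761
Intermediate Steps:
B = 56 (B = -139 - 1*(-195) = -139 + 195 = 56)
X = √13 (X = √(3 + 10) = √13 ≈ 3.6056)
(B + X²)² = (56 + (√13)²)² = (56 + 13)² = 69² = 4761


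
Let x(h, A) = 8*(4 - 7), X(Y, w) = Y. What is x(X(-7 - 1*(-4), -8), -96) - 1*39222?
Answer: -39246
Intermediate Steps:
x(h, A) = -24 (x(h, A) = 8*(-3) = -24)
x(X(-7 - 1*(-4), -8), -96) - 1*39222 = -24 - 1*39222 = -24 - 39222 = -39246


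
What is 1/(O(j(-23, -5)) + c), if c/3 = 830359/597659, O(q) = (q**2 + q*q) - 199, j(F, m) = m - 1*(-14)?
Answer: -597659/19622306 ≈ -0.030458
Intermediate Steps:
j(F, m) = 14 + m (j(F, m) = m + 14 = 14 + m)
O(q) = -199 + 2*q**2 (O(q) = (q**2 + q**2) - 199 = 2*q**2 - 199 = -199 + 2*q**2)
c = 2491077/597659 (c = 3*(830359/597659) = 2491077/597659 ≈ 4.1681)
1/(O(j(-23, -5)) + c) = 1/((-199 + 2*(14 - 5)**2) + 2491077/597659) = 1/((-199 + 2*9**2) + 2491077/597659) = 1/((-199 + 2*81) + 2491077/597659) = 1/((-199 + 162) + 2491077/597659) = 1/(-37 + 2491077/597659) = 1/(-19622306/597659) = -597659/19622306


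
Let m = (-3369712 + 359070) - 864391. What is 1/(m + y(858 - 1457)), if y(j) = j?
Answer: -1/3875632 ≈ -2.5802e-7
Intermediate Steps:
m = -3875033 (m = -3010642 - 864391 = -3875033)
1/(m + y(858 - 1457)) = 1/(-3875033 + (858 - 1457)) = 1/(-3875033 - 599) = 1/(-3875632) = -1/3875632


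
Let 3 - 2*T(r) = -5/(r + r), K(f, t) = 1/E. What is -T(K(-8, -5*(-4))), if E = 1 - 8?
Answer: 29/4 ≈ 7.2500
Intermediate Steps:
E = -7
K(f, t) = -1/7 (K(f, t) = 1/(-7) = -1/7)
T(r) = 3/2 + 5/(4*r) (T(r) = 3/2 - (-5)/(2*(r + r)) = 3/2 - (-5)/(2*(2*r)) = 3/2 - 1/(2*r)*(-5)/2 = 3/2 - (-5)/(4*r) = 3/2 + 5/(4*r))
-T(K(-8, -5*(-4))) = -(5 + 6*(-1/7))/(4*(-1/7)) = -(-7)*(5 - 6/7)/4 = -(-7)*29/(4*7) = -1*(-29/4) = 29/4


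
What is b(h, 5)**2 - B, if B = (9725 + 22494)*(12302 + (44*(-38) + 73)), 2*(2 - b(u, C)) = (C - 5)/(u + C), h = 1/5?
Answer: -344839953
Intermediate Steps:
h = 1/5 ≈ 0.20000
b(u, C) = 2 - (-5 + C)/(2*(C + u)) (b(u, C) = 2 - (C - 5)/(2*(u + C)) = 2 - (-5 + C)/(2*(C + u)))
B = 344839957 (B = 32219*(12302 + (-1672 + 73)) = 32219*(12302 - 1599) = 32219*10703 = 344839957)
b(h, 5)**2 - B = ((5 + 3*5 + 4*(1/5))/(2*(5 + 1/5)))**2 - 1*344839957 = ((5 + 15 + 4/5)/(2*(26/5)))**2 - 344839957 = ((1/2)*(5/26)*(104/5))**2 - 344839957 = 2**2 - 344839957 = 4 - 344839957 = -344839953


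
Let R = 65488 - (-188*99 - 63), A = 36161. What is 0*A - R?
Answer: -84163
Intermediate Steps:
R = 84163 (R = 65488 - (-18612 - 63) = 65488 - 1*(-18675) = 65488 + 18675 = 84163)
0*A - R = 0*36161 - 1*84163 = 0 - 84163 = -84163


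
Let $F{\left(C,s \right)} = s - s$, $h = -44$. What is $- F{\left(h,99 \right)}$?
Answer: $0$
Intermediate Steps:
$F{\left(C,s \right)} = 0$
$- F{\left(h,99 \right)} = \left(-1\right) 0 = 0$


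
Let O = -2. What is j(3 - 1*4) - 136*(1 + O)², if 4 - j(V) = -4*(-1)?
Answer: -136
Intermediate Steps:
j(V) = 0 (j(V) = 4 - (-4)*(-1) = 4 - 1*4 = 4 - 4 = 0)
j(3 - 1*4) - 136*(1 + O)² = 0 - 136*(1 - 2)² = 0 - 136*(-1)² = 0 - 136*1 = 0 - 136 = -136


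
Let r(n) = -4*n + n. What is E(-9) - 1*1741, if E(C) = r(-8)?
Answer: -1717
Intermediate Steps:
r(n) = -3*n
E(C) = 24 (E(C) = -3*(-8) = 24)
E(-9) - 1*1741 = 24 - 1*1741 = 24 - 1741 = -1717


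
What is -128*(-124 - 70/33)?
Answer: 532736/33 ≈ 16144.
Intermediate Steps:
-128*(-124 - 70/33) = -128*(-4162/33) = 532736/33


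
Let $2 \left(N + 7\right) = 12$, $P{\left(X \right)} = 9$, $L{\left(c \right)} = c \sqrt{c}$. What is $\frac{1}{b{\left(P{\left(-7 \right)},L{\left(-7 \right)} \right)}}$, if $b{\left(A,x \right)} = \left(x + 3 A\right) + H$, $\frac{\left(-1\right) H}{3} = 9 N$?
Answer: $\frac{54}{3259} + \frac{7 i \sqrt{7}}{3259} \approx 0.016569 + 0.0056828 i$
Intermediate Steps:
$L{\left(c \right)} = c^{\frac{3}{2}}$
$N = -1$ ($N = -7 + \frac{1}{2} \cdot 12 = -7 + 6 = -1$)
$H = 27$ ($H = - 3 \cdot 9 \left(-1\right) = \left(-3\right) \left(-9\right) = 27$)
$b{\left(A,x \right)} = 27 + x + 3 A$ ($b{\left(A,x \right)} = \left(x + 3 A\right) + 27 = 27 + x + 3 A$)
$\frac{1}{b{\left(P{\left(-7 \right)},L{\left(-7 \right)} \right)}} = \frac{1}{27 + \left(-7\right)^{\frac{3}{2}} + 3 \cdot 9} = \frac{1}{27 - 7 i \sqrt{7} + 27} = \frac{1}{54 - 7 i \sqrt{7}}$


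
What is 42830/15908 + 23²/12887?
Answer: 280182771/102503198 ≈ 2.7334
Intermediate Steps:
42830/15908 + 23²/12887 = 42830*(1/15908) + 529*(1/12887) = 21415/7954 + 529/12887 = 280182771/102503198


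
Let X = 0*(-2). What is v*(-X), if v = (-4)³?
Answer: 0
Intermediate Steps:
X = 0
v = -64
v*(-X) = -(-64)*0 = -64*0 = 0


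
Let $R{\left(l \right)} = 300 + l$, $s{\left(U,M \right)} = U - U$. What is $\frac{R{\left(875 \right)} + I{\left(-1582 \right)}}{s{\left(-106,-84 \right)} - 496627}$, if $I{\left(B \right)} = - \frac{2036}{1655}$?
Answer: $- \frac{1942589}{821917685} \approx -0.0023635$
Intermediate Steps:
$s{\left(U,M \right)} = 0$
$I{\left(B \right)} = - \frac{2036}{1655}$ ($I{\left(B \right)} = \left(-2036\right) \frac{1}{1655} = - \frac{2036}{1655}$)
$\frac{R{\left(875 \right)} + I{\left(-1582 \right)}}{s{\left(-106,-84 \right)} - 496627} = \frac{\left(300 + 875\right) - \frac{2036}{1655}}{0 - 496627} = \frac{1175 - \frac{2036}{1655}}{-496627} = \frac{1942589}{1655} \left(- \frac{1}{496627}\right) = - \frac{1942589}{821917685}$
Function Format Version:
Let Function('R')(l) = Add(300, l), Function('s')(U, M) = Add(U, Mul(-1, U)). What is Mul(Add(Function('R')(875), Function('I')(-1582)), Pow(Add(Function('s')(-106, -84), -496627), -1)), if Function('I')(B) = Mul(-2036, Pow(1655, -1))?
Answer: Rational(-1942589, 821917685) ≈ -0.0023635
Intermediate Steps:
Function('s')(U, M) = 0
Function('I')(B) = Rational(-2036, 1655) (Function('I')(B) = Mul(-2036, Rational(1, 1655)) = Rational(-2036, 1655))
Mul(Add(Function('R')(875), Function('I')(-1582)), Pow(Add(Function('s')(-106, -84), -496627), -1)) = Mul(Add(Add(300, 875), Rational(-2036, 1655)), Pow(Add(0, -496627), -1)) = Mul(Add(1175, Rational(-2036, 1655)), Pow(-496627, -1)) = Mul(Rational(1942589, 1655), Rational(-1, 496627)) = Rational(-1942589, 821917685)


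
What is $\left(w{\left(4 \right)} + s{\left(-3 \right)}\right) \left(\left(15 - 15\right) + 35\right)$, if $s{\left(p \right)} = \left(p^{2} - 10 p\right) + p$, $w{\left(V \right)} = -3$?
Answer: $1155$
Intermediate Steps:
$s{\left(p \right)} = p^{2} - 9 p$
$\left(w{\left(4 \right)} + s{\left(-3 \right)}\right) \left(\left(15 - 15\right) + 35\right) = \left(-3 - 3 \left(-9 - 3\right)\right) \left(\left(15 - 15\right) + 35\right) = \left(-3 - -36\right) \left(0 + 35\right) = \left(-3 + 36\right) 35 = 33 \cdot 35 = 1155$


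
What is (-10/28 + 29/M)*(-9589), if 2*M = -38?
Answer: 4804089/266 ≈ 18061.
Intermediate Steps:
M = -19 (M = (1/2)*(-38) = -19)
(-10/28 + 29/M)*(-9589) = (-10/28 + 29/(-19))*(-9589) = (-10*1/28 + 29*(-1/19))*(-9589) = (-5/14 - 29/19)*(-9589) = -501/266*(-9589) = 4804089/266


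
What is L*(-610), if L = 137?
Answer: -83570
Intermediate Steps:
L*(-610) = 137*(-610) = -83570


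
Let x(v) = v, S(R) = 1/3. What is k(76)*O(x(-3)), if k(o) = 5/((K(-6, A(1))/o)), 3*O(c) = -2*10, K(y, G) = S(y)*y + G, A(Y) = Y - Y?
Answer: 3800/3 ≈ 1266.7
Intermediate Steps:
S(R) = ⅓
A(Y) = 0
K(y, G) = G + y/3 (K(y, G) = y/3 + G = G + y/3)
O(c) = -20/3 (O(c) = (-2*10)/3 = (⅓)*(-20) = -20/3)
k(o) = -5*o/2 (k(o) = 5/(((0 + (⅓)*(-6))/o)) = 5/(((0 - 2)/o)) = 5/((-2/o)) = 5*(-o/2) = -5*o/2)
k(76)*O(x(-3)) = -5/2*76*(-20/3) = -190*(-20/3) = 3800/3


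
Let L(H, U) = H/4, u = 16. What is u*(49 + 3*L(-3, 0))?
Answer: 748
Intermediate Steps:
L(H, U) = H/4 (L(H, U) = H*(1/4) = H/4)
u*(49 + 3*L(-3, 0)) = 16*(49 + 3*((1/4)*(-3))) = 16*(49 + 3*(-3/4)) = 16*(49 - 9/4) = 16*(187/4) = 748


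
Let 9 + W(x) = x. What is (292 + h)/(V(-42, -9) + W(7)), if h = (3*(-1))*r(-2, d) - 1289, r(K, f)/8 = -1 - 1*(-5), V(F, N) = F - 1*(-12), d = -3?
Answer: 1093/32 ≈ 34.156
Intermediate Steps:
W(x) = -9 + x
V(F, N) = 12 + F (V(F, N) = F + 12 = 12 + F)
r(K, f) = 32 (r(K, f) = 8*(-1 - 1*(-5)) = 8*(-1 + 5) = 8*4 = 32)
h = -1385 (h = (3*(-1))*32 - 1289 = -3*32 - 1289 = -96 - 1289 = -1385)
(292 + h)/(V(-42, -9) + W(7)) = (292 - 1385)/((12 - 42) + (-9 + 7)) = -1093/(-30 - 2) = -1093/(-32) = -1093*(-1/32) = 1093/32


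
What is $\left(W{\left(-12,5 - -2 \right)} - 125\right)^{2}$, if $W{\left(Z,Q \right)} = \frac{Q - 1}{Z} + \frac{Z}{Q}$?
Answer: $\frac{3171961}{196} \approx 16183.0$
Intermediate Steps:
$W{\left(Z,Q \right)} = \frac{Z}{Q} + \frac{-1 + Q}{Z}$ ($W{\left(Z,Q \right)} = \frac{Q - 1}{Z} + \frac{Z}{Q} = \frac{-1 + Q}{Z} + \frac{Z}{Q} = \frac{Z}{Q} + \frac{-1 + Q}{Z}$)
$\left(W{\left(-12,5 - -2 \right)} - 125\right)^{2} = \left(\left(- \frac{1}{-12} + \frac{5 - -2}{-12} - \frac{12}{5 - -2}\right) - 125\right)^{2} = \left(\left(\left(-1\right) \left(- \frac{1}{12}\right) + \left(5 + 2\right) \left(- \frac{1}{12}\right) - \frac{12}{5 + 2}\right) - 125\right)^{2} = \left(\left(\frac{1}{12} + 7 \left(- \frac{1}{12}\right) - \frac{12}{7}\right) - 125\right)^{2} = \left(\left(\frac{1}{12} - \frac{7}{12} - \frac{12}{7}\right) - 125\right)^{2} = \left(- \frac{31}{14} - 125\right)^{2} = \left(- \frac{1781}{14}\right)^{2} = \frac{3171961}{196}$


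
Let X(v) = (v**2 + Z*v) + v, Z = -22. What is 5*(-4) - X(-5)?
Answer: -150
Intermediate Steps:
X(v) = v**2 - 21*v (X(v) = (v**2 - 22*v) + v = v**2 - 21*v)
5*(-4) - X(-5) = 5*(-4) - (-5)*(-21 - 5) = -20 - (-5)*(-26) = -20 - 1*130 = -20 - 130 = -150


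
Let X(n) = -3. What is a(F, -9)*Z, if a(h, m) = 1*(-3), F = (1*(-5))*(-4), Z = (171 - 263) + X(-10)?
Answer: 285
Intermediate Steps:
Z = -95 (Z = (171 - 263) - 3 = -92 - 3 = -95)
F = 20 (F = -5*(-4) = 20)
a(h, m) = -3
a(F, -9)*Z = -3*(-95) = 285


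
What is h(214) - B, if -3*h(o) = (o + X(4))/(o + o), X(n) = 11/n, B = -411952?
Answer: 705261535/1712 ≈ 4.1195e+5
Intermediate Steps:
h(o) = -(11/4 + o)/(6*o) (h(o) = -(o + 11/4)/(3*(o + o)) = -(o + 11*(1/4))/(3*(2*o)) = -(o + 11/4)*1/(2*o)/3 = -(11/4 + o)*1/(2*o)/3 = -(11/4 + o)/(6*o))
h(214) - B = (1/24)*(-11 - 4*214)/214 - 1*(-411952) = (1/24)*(1/214)*(-11 - 856) + 411952 = (1/24)*(1/214)*(-867) + 411952 = -289/1712 + 411952 = 705261535/1712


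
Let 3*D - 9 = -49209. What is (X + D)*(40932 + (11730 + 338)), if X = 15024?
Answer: -72928000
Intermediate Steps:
D = -16400 (D = 3 + (1/3)*(-49209) = 3 - 16403 = -16400)
(X + D)*(40932 + (11730 + 338)) = (15024 - 16400)*(40932 + (11730 + 338)) = -1376*(40932 + 12068) = -1376*53000 = -72928000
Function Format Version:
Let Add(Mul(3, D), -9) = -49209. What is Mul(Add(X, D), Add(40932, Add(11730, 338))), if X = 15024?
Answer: -72928000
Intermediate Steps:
D = -16400 (D = Add(3, Mul(Rational(1, 3), -49209)) = Add(3, -16403) = -16400)
Mul(Add(X, D), Add(40932, Add(11730, 338))) = Mul(Add(15024, -16400), Add(40932, Add(11730, 338))) = Mul(-1376, Add(40932, 12068)) = Mul(-1376, 53000) = -72928000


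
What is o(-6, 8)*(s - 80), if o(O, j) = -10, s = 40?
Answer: 400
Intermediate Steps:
o(-6, 8)*(s - 80) = -10*(40 - 80) = -10*(-40) = 400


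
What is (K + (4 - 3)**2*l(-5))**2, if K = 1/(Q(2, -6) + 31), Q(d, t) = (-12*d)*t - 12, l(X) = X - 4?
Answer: 2149156/26569 ≈ 80.890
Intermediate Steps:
l(X) = -4 + X
Q(d, t) = -12 - 12*d*t (Q(d, t) = -12*d*t - 12 = -12 - 12*d*t)
K = 1/163 (K = 1/((-12 - 12*2*(-6)) + 31) = 1/((-12 + 144) + 31) = 1/(132 + 31) = 1/163 ≈ 0.0061350)
(K + (4 - 3)**2*l(-5))**2 = (1/163 + (4 - 3)**2*(-4 - 5))**2 = (1/163 + 1**2*(-9))**2 = (1/163 + 1*(-9))**2 = (1/163 - 9)**2 = (-1466/163)**2 = 2149156/26569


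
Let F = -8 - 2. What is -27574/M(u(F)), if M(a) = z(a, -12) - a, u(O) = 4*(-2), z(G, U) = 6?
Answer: -13787/7 ≈ -1969.6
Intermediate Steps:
F = -10
u(O) = -8
M(a) = 6 - a
-27574/M(u(F)) = -27574/(6 - 1*(-8)) = -27574/(6 + 8) = -27574/14 = -27574*1/14 = -13787/7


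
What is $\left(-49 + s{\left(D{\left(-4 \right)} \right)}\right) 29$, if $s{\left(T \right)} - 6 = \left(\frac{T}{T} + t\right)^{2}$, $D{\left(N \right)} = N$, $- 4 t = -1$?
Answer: $- \frac{19227}{16} \approx -1201.7$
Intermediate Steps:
$t = \frac{1}{4}$ ($t = \left(- \frac{1}{4}\right) \left(-1\right) = \frac{1}{4} \approx 0.25$)
$s{\left(T \right)} = \frac{121}{16}$ ($s{\left(T \right)} = 6 + \left(\frac{T}{T} + \frac{1}{4}\right)^{2} = 6 + \left(1 + \frac{1}{4}\right)^{2} = 6 + \left(\frac{5}{4}\right)^{2} = 6 + \frac{25}{16} = \frac{121}{16}$)
$\left(-49 + s{\left(D{\left(-4 \right)} \right)}\right) 29 = \left(-49 + \frac{121}{16}\right) 29 = \left(- \frac{663}{16}\right) 29 = - \frac{19227}{16}$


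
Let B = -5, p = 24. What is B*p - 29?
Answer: -149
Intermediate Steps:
B*p - 29 = -5*24 - 29 = -120 - 29 = -149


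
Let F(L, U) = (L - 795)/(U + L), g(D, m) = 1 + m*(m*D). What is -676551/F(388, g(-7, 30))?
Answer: -3999092961/407 ≈ -9.8258e+6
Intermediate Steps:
g(D, m) = 1 + D*m² (g(D, m) = 1 + m*(D*m) = 1 + D*m²)
F(L, U) = (-795 + L)/(L + U)
-676551/F(388, g(-7, 30)) = -676551*(388 + (1 - 7*30²))/(-795 + 388) = -676551/(-407/(388 + (1 - 7*900))) = -676551/(-407/(388 + (1 - 6300))) = -676551/(-407/(388 - 6299)) = -676551/(-407/(-5911)) = -676551/((-1/5911*(-407))) = -676551/407/5911 = -676551*5911/407 = -3999092961/407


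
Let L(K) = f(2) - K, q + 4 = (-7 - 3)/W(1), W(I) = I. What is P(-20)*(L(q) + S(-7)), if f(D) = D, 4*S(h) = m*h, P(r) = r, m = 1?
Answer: -285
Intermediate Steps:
q = -14 (q = -4 + (-7 - 3)/1 = -4 - 10*1 = -4 - 10 = -14)
S(h) = h/4 (S(h) = (1*h)/4 = h/4)
L(K) = 2 - K
P(-20)*(L(q) + S(-7)) = -20*((2 - 1*(-14)) + (¼)*(-7)) = -20*((2 + 14) - 7/4) = -20*(16 - 7/4) = -20*57/4 = -285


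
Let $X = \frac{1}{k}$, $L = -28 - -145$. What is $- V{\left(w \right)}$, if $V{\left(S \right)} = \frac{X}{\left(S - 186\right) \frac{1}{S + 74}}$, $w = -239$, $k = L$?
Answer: $- \frac{11}{3315} \approx -0.0033183$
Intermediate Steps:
$L = 117$ ($L = -28 + 145 = 117$)
$k = 117$
$X = \frac{1}{117} \approx 0.008547$
$V{\left(S \right)} = \frac{74 + S}{117 \left(-186 + S\right)}$ ($V{\left(S \right)} = \frac{1}{117 \frac{S - 186}{S + 74}} = \frac{1}{117 \frac{-186 + S}{74 + S}} = \frac{\frac{1}{-186 + S} \left(74 + S\right)}{117} = \frac{74 + S}{117 \left(-186 + S\right)}$)
$- V{\left(w \right)} = - \frac{74 - 239}{117 \left(-186 - 239\right)} = - \frac{-165}{117 \left(-425\right)} = - \frac{\left(-1\right) \left(-165\right)}{117 \cdot 425} = \left(-1\right) \frac{11}{3315} = - \frac{11}{3315}$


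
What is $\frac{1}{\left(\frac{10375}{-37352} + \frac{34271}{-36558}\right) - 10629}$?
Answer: $- \frac{682757208}{7257856053653} \approx -9.4071 \cdot 10^{-5}$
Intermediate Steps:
$\frac{1}{\left(\frac{10375}{-37352} + \frac{34271}{-36558}\right) - 10629} = \frac{1}{\left(10375 \left(- \frac{1}{37352}\right) + 34271 \left(- \frac{1}{36558}\right)\right) - 10629} = \frac{1}{\left(- \frac{10375}{37352} - \frac{34271}{36558}\right) - 10629} = \frac{1}{- \frac{829689821}{682757208} - 10629} = \frac{1}{- \frac{7257856053653}{682757208}} = - \frac{682757208}{7257856053653}$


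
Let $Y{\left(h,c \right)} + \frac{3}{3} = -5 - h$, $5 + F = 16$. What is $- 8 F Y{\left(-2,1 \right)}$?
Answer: $352$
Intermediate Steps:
$F = 11$ ($F = -5 + 16 = 11$)
$Y{\left(h,c \right)} = -6 - h$ ($Y{\left(h,c \right)} = -1 - \left(5 + h\right) = -6 - h$)
$- 8 F Y{\left(-2,1 \right)} = \left(-8\right) 11 \left(-6 - -2\right) = - 88 \left(-6 + 2\right) = \left(-88\right) \left(-4\right) = 352$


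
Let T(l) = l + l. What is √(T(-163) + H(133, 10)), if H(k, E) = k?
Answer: I*√193 ≈ 13.892*I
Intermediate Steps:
T(l) = 2*l
√(T(-163) + H(133, 10)) = √(2*(-163) + 133) = √(-326 + 133) = √(-193) = I*√193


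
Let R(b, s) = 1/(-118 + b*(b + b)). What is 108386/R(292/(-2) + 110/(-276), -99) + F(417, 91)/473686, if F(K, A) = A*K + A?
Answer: 5224422480191056946/1127609523 ≈ 4.6332e+9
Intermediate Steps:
F(K, A) = A + A*K
R(b, s) = 1/(-118 + 2*b²) (R(b, s) = 1/(-118 + b*(2*b)) = 1/(-118 + 2*b²))
108386/R(292/(-2) + 110/(-276), -99) + F(417, 91)/473686 = 108386/((1/(2*(-59 + (292/(-2) + 110/(-276))²)))) + (91*(1 + 417))/473686 = 108386/((1/(2*(-59 + (292*(-½) + 110*(-1/276))²)))) + (91*418)*(1/473686) = 108386/((1/(2*(-59 + (-146 - 55/138)²)))) + 38038*(1/473686) = 108386/((1/(2*(-59 + (-20203/138)²)))) + 19019/236843 = 108386/((1/(2*(-59 + 408161209/19044)))) + 19019/236843 = 108386/((1/(2*(407037613/19044)))) + 19019/236843 = 108386/(((½)*(19044/407037613))) + 19019/236843 = 108386/(9522/407037613) + 19019/236843 = 108386*(407037613/9522) + 19019/236843 = 22058589361309/4761 + 19019/236843 = 5224422480191056946/1127609523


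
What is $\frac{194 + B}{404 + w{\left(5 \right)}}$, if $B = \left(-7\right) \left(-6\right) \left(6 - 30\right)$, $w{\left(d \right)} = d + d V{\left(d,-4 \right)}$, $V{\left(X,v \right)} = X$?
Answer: $- \frac{407}{217} \approx -1.8756$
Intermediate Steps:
$w{\left(d \right)} = d + d^{2}$ ($w{\left(d \right)} = d + d d = d + d^{2}$)
$B = -1008$ ($B = 42 \left(6 - 30\right) = 42 \left(-24\right) = -1008$)
$\frac{194 + B}{404 + w{\left(5 \right)}} = \frac{194 - 1008}{404 + 5 \left(1 + 5\right)} = - \frac{814}{404 + 5 \cdot 6} = - \frac{814}{404 + 30} = - \frac{814}{434} = \left(-814\right) \frac{1}{434} = - \frac{407}{217}$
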